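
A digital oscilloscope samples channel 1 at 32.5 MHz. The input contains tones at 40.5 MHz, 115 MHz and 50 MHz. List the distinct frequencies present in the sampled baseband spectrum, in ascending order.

fs/2 = 16.25 MHz.
40.5 MHz mod fs = 8 MHz.
8 MHz ≤ fs/2 = 16.25 MHz, appears at 8 MHz.
115 MHz mod fs = 17.5 MHz.
17.5 MHz > fs/2 = 16.25 MHz, folds to fs − 17.5 MHz = 15 MHz.
50 MHz mod fs = 17.5 MHz.
17.5 MHz > fs/2 = 16.25 MHz, folds to fs − 17.5 MHz = 15 MHz.
Distinct values: {8 MHz, 15 MHz}.

8 MHz, 15 MHz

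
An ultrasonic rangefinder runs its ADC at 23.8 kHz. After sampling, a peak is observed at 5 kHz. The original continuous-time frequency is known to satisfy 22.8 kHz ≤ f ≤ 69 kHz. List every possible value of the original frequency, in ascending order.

Frequencies that alias to 5 kHz are k·fs ± 5 kHz for integer k ≥ 0.
k=0: 5 kHz.
k=1: 18.8 kHz, 28.8 kHz.
k=2: 42.6 kHz, 52.6 kHz.
k=3: 66.4 kHz, 76.4 kHz.
k=4: 90.2 kHz, 100.2 kHz.
Within [22.8 kHz, 69 kHz]: 28.8 kHz, 42.6 kHz, 52.6 kHz, 66.4 kHz.

28.8 kHz, 42.6 kHz, 52.6 kHz, 66.4 kHz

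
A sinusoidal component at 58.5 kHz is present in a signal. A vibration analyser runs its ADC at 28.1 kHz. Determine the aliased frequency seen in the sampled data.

2.3 kHz

58.5 kHz mod fs = 2.3 kHz.
2.3 kHz ≤ fs/2 = 14.05 kHz, appears at 2.3 kHz.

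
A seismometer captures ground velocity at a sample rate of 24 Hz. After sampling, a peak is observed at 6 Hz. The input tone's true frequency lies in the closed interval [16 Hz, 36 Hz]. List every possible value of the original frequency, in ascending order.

18 Hz, 30 Hz

Frequencies that alias to 6 Hz are k·fs ± 6 Hz for integer k ≥ 0.
k=0: 6 Hz.
k=1: 18 Hz, 30 Hz.
k=2: 42 Hz, 54 Hz.
Within [16 Hz, 36 Hz]: 18 Hz, 30 Hz.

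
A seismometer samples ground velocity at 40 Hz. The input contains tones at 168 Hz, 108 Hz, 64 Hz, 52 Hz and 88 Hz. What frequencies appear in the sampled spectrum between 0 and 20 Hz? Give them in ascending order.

8 Hz, 12 Hz, 16 Hz

fs/2 = 20 Hz.
168 Hz mod fs = 8 Hz.
8 Hz ≤ fs/2 = 20 Hz, appears at 8 Hz.
108 Hz mod fs = 28 Hz.
28 Hz > fs/2 = 20 Hz, folds to fs − 28 Hz = 12 Hz.
64 Hz mod fs = 24 Hz.
24 Hz > fs/2 = 20 Hz, folds to fs − 24 Hz = 16 Hz.
52 Hz mod fs = 12 Hz.
12 Hz ≤ fs/2 = 20 Hz, appears at 12 Hz.
88 Hz mod fs = 8 Hz.
8 Hz ≤ fs/2 = 20 Hz, appears at 8 Hz.
Distinct values: {8 Hz, 12 Hz, 16 Hz}.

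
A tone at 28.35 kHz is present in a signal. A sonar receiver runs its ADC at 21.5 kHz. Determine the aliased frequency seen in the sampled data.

6.85 kHz

28.35 kHz mod fs = 6.85 kHz.
6.85 kHz ≤ fs/2 = 10.75 kHz, appears at 6.85 kHz.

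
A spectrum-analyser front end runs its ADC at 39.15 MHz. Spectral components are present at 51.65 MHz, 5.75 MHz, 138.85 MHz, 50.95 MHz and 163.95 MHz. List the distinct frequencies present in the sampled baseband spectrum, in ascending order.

fs/2 = 19.575 MHz.
51.65 MHz mod fs = 12.5 MHz.
12.5 MHz ≤ fs/2 = 19.575 MHz, appears at 12.5 MHz.
5.75 MHz ≤ fs/2 = 19.575 MHz, passes unchanged.
138.85 MHz mod fs = 21.4 MHz.
21.4 MHz > fs/2 = 19.575 MHz, folds to fs − 21.4 MHz = 17.75 MHz.
50.95 MHz mod fs = 11.8 MHz.
11.8 MHz ≤ fs/2 = 19.575 MHz, appears at 11.8 MHz.
163.95 MHz mod fs = 7.35 MHz.
7.35 MHz ≤ fs/2 = 19.575 MHz, appears at 7.35 MHz.
Distinct values: {5.75 MHz, 7.35 MHz, 11.8 MHz, 12.5 MHz, 17.75 MHz}.

5.75 MHz, 7.35 MHz, 11.8 MHz, 12.5 MHz, 17.75 MHz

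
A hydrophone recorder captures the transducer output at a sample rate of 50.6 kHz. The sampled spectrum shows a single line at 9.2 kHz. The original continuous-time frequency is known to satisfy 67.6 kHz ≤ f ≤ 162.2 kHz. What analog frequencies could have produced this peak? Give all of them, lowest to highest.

92 kHz, 110.4 kHz, 142.6 kHz, 161 kHz

Frequencies that alias to 9.2 kHz are k·fs ± 9.2 kHz for integer k ≥ 0.
k=0: 9.2 kHz.
k=1: 41.4 kHz, 59.8 kHz.
k=2: 92 kHz, 110.4 kHz.
k=3: 142.6 kHz, 161 kHz.
k=4: 193.2 kHz, 211.6 kHz.
Within [67.6 kHz, 162.2 kHz]: 92 kHz, 110.4 kHz, 142.6 kHz, 161 kHz.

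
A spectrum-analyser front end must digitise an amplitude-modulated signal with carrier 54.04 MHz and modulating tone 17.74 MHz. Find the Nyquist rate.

143.56 MHz

AM sidebands sit at fc ± fm = 36.3 MHz and 71.78 MHz.
Highest-frequency component: 71.78 MHz.
Nyquist rate = 2 × 71.78 MHz = 143.56 MHz.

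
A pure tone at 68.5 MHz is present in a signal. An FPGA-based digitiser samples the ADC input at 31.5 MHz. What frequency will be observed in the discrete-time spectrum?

5.5 MHz

68.5 MHz mod fs = 5.5 MHz.
5.5 MHz ≤ fs/2 = 15.75 MHz, appears at 5.5 MHz.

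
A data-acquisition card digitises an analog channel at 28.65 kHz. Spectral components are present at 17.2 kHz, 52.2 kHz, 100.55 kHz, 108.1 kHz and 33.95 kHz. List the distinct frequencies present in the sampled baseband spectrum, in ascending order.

fs/2 = 14.325 kHz.
17.2 kHz > fs/2 = 14.325 kHz, folds to fs − 17.2 kHz = 11.45 kHz.
52.2 kHz mod fs = 23.55 kHz.
23.55 kHz > fs/2 = 14.325 kHz, folds to fs − 23.55 kHz = 5.1 kHz.
100.55 kHz mod fs = 14.6 kHz.
14.6 kHz > fs/2 = 14.325 kHz, folds to fs − 14.6 kHz = 14.05 kHz.
108.1 kHz mod fs = 22.15 kHz.
22.15 kHz > fs/2 = 14.325 kHz, folds to fs − 22.15 kHz = 6.5 kHz.
33.95 kHz mod fs = 5.3 kHz.
5.3 kHz ≤ fs/2 = 14.325 kHz, appears at 5.3 kHz.
Distinct values: {5.1 kHz, 5.3 kHz, 6.5 kHz, 11.45 kHz, 14.05 kHz}.

5.1 kHz, 5.3 kHz, 6.5 kHz, 11.45 kHz, 14.05 kHz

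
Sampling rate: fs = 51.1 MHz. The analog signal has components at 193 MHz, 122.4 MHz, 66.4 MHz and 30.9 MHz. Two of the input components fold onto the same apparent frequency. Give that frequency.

20.2 MHz

fs/2 = 25.55 MHz.
193 MHz mod fs = 39.7 MHz.
39.7 MHz > fs/2 = 25.55 MHz, folds to fs − 39.7 MHz = 11.4 MHz.
122.4 MHz mod fs = 20.2 MHz.
20.2 MHz ≤ fs/2 = 25.55 MHz, appears at 20.2 MHz.
66.4 MHz mod fs = 15.3 MHz.
15.3 MHz ≤ fs/2 = 25.55 MHz, appears at 15.3 MHz.
30.9 MHz > fs/2 = 25.55 MHz, folds to fs − 30.9 MHz = 20.2 MHz.
30.9 MHz and 122.4 MHz both map to 20.2 MHz.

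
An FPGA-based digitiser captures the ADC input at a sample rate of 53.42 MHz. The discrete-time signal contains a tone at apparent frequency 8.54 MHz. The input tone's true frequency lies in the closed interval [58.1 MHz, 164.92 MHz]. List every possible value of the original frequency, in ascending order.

61.96 MHz, 98.3 MHz, 115.38 MHz, 151.72 MHz

Frequencies that alias to 8.54 MHz are k·fs ± 8.54 MHz for integer k ≥ 0.
k=0: 8.54 MHz.
k=1: 44.88 MHz, 61.96 MHz.
k=2: 98.3 MHz, 115.38 MHz.
k=3: 151.72 MHz, 168.8 MHz.
k=4: 205.14 MHz, 222.22 MHz.
Within [58.1 MHz, 164.92 MHz]: 61.96 MHz, 98.3 MHz, 115.38 MHz, 151.72 MHz.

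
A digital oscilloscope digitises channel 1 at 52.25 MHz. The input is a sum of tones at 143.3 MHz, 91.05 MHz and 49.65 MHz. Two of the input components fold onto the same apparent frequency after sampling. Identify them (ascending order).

fs/2 = 26.125 MHz.
143.3 MHz mod fs = 38.8 MHz.
38.8 MHz > fs/2 = 26.125 MHz, folds to fs − 38.8 MHz = 13.45 MHz.
91.05 MHz mod fs = 38.8 MHz.
38.8 MHz > fs/2 = 26.125 MHz, folds to fs − 38.8 MHz = 13.45 MHz.
49.65 MHz > fs/2 = 26.125 MHz, folds to fs − 49.65 MHz = 2.6 MHz.
91.05 MHz and 143.3 MHz both map to 13.45 MHz.

91.05 MHz, 143.3 MHz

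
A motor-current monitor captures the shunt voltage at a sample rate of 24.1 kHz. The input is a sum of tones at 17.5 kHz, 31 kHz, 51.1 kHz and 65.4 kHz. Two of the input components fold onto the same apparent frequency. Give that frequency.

fs/2 = 12.05 kHz.
17.5 kHz > fs/2 = 12.05 kHz, folds to fs − 17.5 kHz = 6.6 kHz.
31 kHz mod fs = 6.9 kHz.
6.9 kHz ≤ fs/2 = 12.05 kHz, appears at 6.9 kHz.
51.1 kHz mod fs = 2.9 kHz.
2.9 kHz ≤ fs/2 = 12.05 kHz, appears at 2.9 kHz.
65.4 kHz mod fs = 17.2 kHz.
17.2 kHz > fs/2 = 12.05 kHz, folds to fs − 17.2 kHz = 6.9 kHz.
31 kHz and 65.4 kHz both map to 6.9 kHz.

6.9 kHz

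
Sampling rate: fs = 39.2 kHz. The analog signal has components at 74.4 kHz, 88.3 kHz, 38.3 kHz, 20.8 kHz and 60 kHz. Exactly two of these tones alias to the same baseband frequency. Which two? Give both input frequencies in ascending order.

20.8 kHz, 60 kHz

fs/2 = 19.6 kHz.
74.4 kHz mod fs = 35.2 kHz.
35.2 kHz > fs/2 = 19.6 kHz, folds to fs − 35.2 kHz = 4 kHz.
88.3 kHz mod fs = 9.9 kHz.
9.9 kHz ≤ fs/2 = 19.6 kHz, appears at 9.9 kHz.
38.3 kHz > fs/2 = 19.6 kHz, folds to fs − 38.3 kHz = 0.9 kHz.
20.8 kHz > fs/2 = 19.6 kHz, folds to fs − 20.8 kHz = 18.4 kHz.
60 kHz mod fs = 20.8 kHz.
20.8 kHz > fs/2 = 19.6 kHz, folds to fs − 20.8 kHz = 18.4 kHz.
20.8 kHz and 60 kHz both map to 18.4 kHz.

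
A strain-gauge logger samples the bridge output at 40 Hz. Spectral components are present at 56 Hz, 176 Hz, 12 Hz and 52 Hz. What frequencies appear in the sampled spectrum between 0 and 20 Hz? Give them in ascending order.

fs/2 = 20 Hz.
56 Hz mod fs = 16 Hz.
16 Hz ≤ fs/2 = 20 Hz, appears at 16 Hz.
176 Hz mod fs = 16 Hz.
16 Hz ≤ fs/2 = 20 Hz, appears at 16 Hz.
12 Hz ≤ fs/2 = 20 Hz, passes unchanged.
52 Hz mod fs = 12 Hz.
12 Hz ≤ fs/2 = 20 Hz, appears at 12 Hz.
Distinct values: {12 Hz, 16 Hz}.

12 Hz, 16 Hz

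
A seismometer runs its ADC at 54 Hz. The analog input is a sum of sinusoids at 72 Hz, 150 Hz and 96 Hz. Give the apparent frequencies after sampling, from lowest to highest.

fs/2 = 27 Hz.
72 Hz mod fs = 18 Hz.
18 Hz ≤ fs/2 = 27 Hz, appears at 18 Hz.
150 Hz mod fs = 42 Hz.
42 Hz > fs/2 = 27 Hz, folds to fs − 42 Hz = 12 Hz.
96 Hz mod fs = 42 Hz.
42 Hz > fs/2 = 27 Hz, folds to fs − 42 Hz = 12 Hz.
Distinct values: {12 Hz, 18 Hz}.

12 Hz, 18 Hz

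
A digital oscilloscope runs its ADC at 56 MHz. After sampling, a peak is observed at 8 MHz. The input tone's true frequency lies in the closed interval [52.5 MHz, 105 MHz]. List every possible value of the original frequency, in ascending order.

Frequencies that alias to 8 MHz are k·fs ± 8 MHz for integer k ≥ 0.
k=0: 8 MHz.
k=1: 48 MHz, 64 MHz.
k=2: 104 MHz, 120 MHz.
k=3: 160 MHz, 176 MHz.
Within [52.5 MHz, 105 MHz]: 64 MHz, 104 MHz.

64 MHz, 104 MHz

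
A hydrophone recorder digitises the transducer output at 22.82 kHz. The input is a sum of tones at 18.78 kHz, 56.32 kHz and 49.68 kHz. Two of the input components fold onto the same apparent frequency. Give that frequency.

4.04 kHz

fs/2 = 11.41 kHz.
18.78 kHz > fs/2 = 11.41 kHz, folds to fs − 18.78 kHz = 4.04 kHz.
56.32 kHz mod fs = 10.68 kHz.
10.68 kHz ≤ fs/2 = 11.41 kHz, appears at 10.68 kHz.
49.68 kHz mod fs = 4.04 kHz.
4.04 kHz ≤ fs/2 = 11.41 kHz, appears at 4.04 kHz.
18.78 kHz and 49.68 kHz both map to 4.04 kHz.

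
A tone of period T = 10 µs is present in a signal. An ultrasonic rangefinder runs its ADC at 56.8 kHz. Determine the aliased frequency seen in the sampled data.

13.6 kHz

T = 10 µs → f = 1/T = 100 kHz.
100 kHz mod fs = 43.2 kHz.
43.2 kHz > fs/2 = 28.4 kHz, folds to fs − 43.2 kHz = 13.6 kHz.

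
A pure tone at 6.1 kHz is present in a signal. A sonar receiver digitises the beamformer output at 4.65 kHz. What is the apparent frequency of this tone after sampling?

1.45 kHz

6.1 kHz mod fs = 1.45 kHz.
1.45 kHz ≤ fs/2 = 2.325 kHz, appears at 1.45 kHz.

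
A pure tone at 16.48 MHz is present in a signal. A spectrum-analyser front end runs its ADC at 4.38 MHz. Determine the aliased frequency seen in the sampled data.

16.48 MHz mod fs = 3.34 MHz.
3.34 MHz > fs/2 = 2.19 MHz, folds to fs − 3.34 MHz = 1.04 MHz.

1.04 MHz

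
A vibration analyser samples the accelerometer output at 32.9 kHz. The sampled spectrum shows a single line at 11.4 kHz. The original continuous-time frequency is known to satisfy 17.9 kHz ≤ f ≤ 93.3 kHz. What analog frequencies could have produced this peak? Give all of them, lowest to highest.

21.5 kHz, 44.3 kHz, 54.4 kHz, 77.2 kHz, 87.3 kHz

Frequencies that alias to 11.4 kHz are k·fs ± 11.4 kHz for integer k ≥ 0.
k=0: 11.4 kHz.
k=1: 21.5 kHz, 44.3 kHz.
k=2: 54.4 kHz, 77.2 kHz.
k=3: 87.3 kHz, 110.1 kHz.
k=4: 120.2 kHz, 143 kHz.
Within [17.9 kHz, 93.3 kHz]: 21.5 kHz, 44.3 kHz, 54.4 kHz, 77.2 kHz, 87.3 kHz.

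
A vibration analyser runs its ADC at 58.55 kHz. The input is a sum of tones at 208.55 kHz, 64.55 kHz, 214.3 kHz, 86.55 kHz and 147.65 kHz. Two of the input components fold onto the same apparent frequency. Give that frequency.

fs/2 = 29.275 kHz.
208.55 kHz mod fs = 32.9 kHz.
32.9 kHz > fs/2 = 29.275 kHz, folds to fs − 32.9 kHz = 25.65 kHz.
64.55 kHz mod fs = 6 kHz.
6 kHz ≤ fs/2 = 29.275 kHz, appears at 6 kHz.
214.3 kHz mod fs = 38.65 kHz.
38.65 kHz > fs/2 = 29.275 kHz, folds to fs − 38.65 kHz = 19.9 kHz.
86.55 kHz mod fs = 28 kHz.
28 kHz ≤ fs/2 = 29.275 kHz, appears at 28 kHz.
147.65 kHz mod fs = 30.55 kHz.
30.55 kHz > fs/2 = 29.275 kHz, folds to fs − 30.55 kHz = 28 kHz.
86.55 kHz and 147.65 kHz both map to 28 kHz.

28 kHz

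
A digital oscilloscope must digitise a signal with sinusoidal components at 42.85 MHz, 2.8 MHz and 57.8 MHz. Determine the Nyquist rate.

115.6 MHz

Highest-frequency component: 57.8 MHz.
Nyquist rate = 2 × 57.8 MHz = 115.6 MHz.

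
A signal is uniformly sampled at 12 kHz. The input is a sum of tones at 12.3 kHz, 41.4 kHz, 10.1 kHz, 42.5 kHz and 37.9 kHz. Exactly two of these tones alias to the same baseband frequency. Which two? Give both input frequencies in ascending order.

10.1 kHz, 37.9 kHz

fs/2 = 6 kHz.
12.3 kHz mod fs = 0.3 kHz.
0.3 kHz ≤ fs/2 = 6 kHz, appears at 0.3 kHz.
41.4 kHz mod fs = 5.4 kHz.
5.4 kHz ≤ fs/2 = 6 kHz, appears at 5.4 kHz.
10.1 kHz > fs/2 = 6 kHz, folds to fs − 10.1 kHz = 1.9 kHz.
42.5 kHz mod fs = 6.5 kHz.
6.5 kHz > fs/2 = 6 kHz, folds to fs − 6.5 kHz = 5.5 kHz.
37.9 kHz mod fs = 1.9 kHz.
1.9 kHz ≤ fs/2 = 6 kHz, appears at 1.9 kHz.
10.1 kHz and 37.9 kHz both map to 1.9 kHz.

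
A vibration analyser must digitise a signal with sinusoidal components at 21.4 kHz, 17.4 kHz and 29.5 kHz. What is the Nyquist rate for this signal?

Highest-frequency component: 29.5 kHz.
Nyquist rate = 2 × 29.5 kHz = 59 kHz.

59 kHz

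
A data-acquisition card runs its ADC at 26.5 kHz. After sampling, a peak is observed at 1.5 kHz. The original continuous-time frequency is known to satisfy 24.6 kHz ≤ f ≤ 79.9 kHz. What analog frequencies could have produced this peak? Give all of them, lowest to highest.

Frequencies that alias to 1.5 kHz are k·fs ± 1.5 kHz for integer k ≥ 0.
k=0: 1.5 kHz.
k=1: 25 kHz, 28 kHz.
k=2: 51.5 kHz, 54.5 kHz.
k=3: 78 kHz, 81 kHz.
k=4: 104.5 kHz, 107.5 kHz.
Within [24.6 kHz, 79.9 kHz]: 25 kHz, 28 kHz, 51.5 kHz, 54.5 kHz, 78 kHz.

25 kHz, 28 kHz, 51.5 kHz, 54.5 kHz, 78 kHz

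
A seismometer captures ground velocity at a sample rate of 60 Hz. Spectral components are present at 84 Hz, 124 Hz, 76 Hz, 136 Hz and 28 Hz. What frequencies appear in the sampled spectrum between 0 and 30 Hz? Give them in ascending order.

fs/2 = 30 Hz.
84 Hz mod fs = 24 Hz.
24 Hz ≤ fs/2 = 30 Hz, appears at 24 Hz.
124 Hz mod fs = 4 Hz.
4 Hz ≤ fs/2 = 30 Hz, appears at 4 Hz.
76 Hz mod fs = 16 Hz.
16 Hz ≤ fs/2 = 30 Hz, appears at 16 Hz.
136 Hz mod fs = 16 Hz.
16 Hz ≤ fs/2 = 30 Hz, appears at 16 Hz.
28 Hz ≤ fs/2 = 30 Hz, passes unchanged.
Distinct values: {4 Hz, 16 Hz, 24 Hz, 28 Hz}.

4 Hz, 16 Hz, 24 Hz, 28 Hz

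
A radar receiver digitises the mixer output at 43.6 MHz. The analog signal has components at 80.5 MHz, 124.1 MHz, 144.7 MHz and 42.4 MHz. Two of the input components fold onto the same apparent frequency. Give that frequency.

fs/2 = 21.8 MHz.
80.5 MHz mod fs = 36.9 MHz.
36.9 MHz > fs/2 = 21.8 MHz, folds to fs − 36.9 MHz = 6.7 MHz.
124.1 MHz mod fs = 36.9 MHz.
36.9 MHz > fs/2 = 21.8 MHz, folds to fs − 36.9 MHz = 6.7 MHz.
144.7 MHz mod fs = 13.9 MHz.
13.9 MHz ≤ fs/2 = 21.8 MHz, appears at 13.9 MHz.
42.4 MHz > fs/2 = 21.8 MHz, folds to fs − 42.4 MHz = 1.2 MHz.
80.5 MHz and 124.1 MHz both map to 6.7 MHz.

6.7 MHz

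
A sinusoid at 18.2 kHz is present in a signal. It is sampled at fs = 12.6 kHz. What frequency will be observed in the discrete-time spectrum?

18.2 kHz mod fs = 5.6 kHz.
5.6 kHz ≤ fs/2 = 6.3 kHz, appears at 5.6 kHz.

5.6 kHz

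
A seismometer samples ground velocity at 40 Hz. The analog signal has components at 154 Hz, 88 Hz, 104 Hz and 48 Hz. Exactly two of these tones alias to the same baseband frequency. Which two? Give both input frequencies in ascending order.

48 Hz, 88 Hz

fs/2 = 20 Hz.
154 Hz mod fs = 34 Hz.
34 Hz > fs/2 = 20 Hz, folds to fs − 34 Hz = 6 Hz.
88 Hz mod fs = 8 Hz.
8 Hz ≤ fs/2 = 20 Hz, appears at 8 Hz.
104 Hz mod fs = 24 Hz.
24 Hz > fs/2 = 20 Hz, folds to fs − 24 Hz = 16 Hz.
48 Hz mod fs = 8 Hz.
8 Hz ≤ fs/2 = 20 Hz, appears at 8 Hz.
48 Hz and 88 Hz both map to 8 Hz.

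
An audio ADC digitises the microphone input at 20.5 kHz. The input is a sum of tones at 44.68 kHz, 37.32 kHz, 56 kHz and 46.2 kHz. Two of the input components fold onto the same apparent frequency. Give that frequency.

fs/2 = 10.25 kHz.
44.68 kHz mod fs = 3.68 kHz.
3.68 kHz ≤ fs/2 = 10.25 kHz, appears at 3.68 kHz.
37.32 kHz mod fs = 16.82 kHz.
16.82 kHz > fs/2 = 10.25 kHz, folds to fs − 16.82 kHz = 3.68 kHz.
56 kHz mod fs = 15 kHz.
15 kHz > fs/2 = 10.25 kHz, folds to fs − 15 kHz = 5.5 kHz.
46.2 kHz mod fs = 5.2 kHz.
5.2 kHz ≤ fs/2 = 10.25 kHz, appears at 5.2 kHz.
37.32 kHz and 44.68 kHz both map to 3.68 kHz.

3.68 kHz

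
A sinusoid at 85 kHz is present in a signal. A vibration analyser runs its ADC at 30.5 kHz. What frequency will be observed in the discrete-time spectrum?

85 kHz mod fs = 24 kHz.
24 kHz > fs/2 = 15.25 kHz, folds to fs − 24 kHz = 6.5 kHz.

6.5 kHz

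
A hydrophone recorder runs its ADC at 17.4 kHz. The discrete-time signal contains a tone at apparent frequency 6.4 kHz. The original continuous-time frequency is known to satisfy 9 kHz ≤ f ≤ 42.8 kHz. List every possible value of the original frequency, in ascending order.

Frequencies that alias to 6.4 kHz are k·fs ± 6.4 kHz for integer k ≥ 0.
k=0: 6.4 kHz.
k=1: 11 kHz, 23.8 kHz.
k=2: 28.4 kHz, 41.2 kHz.
k=3: 45.8 kHz, 58.6 kHz.
Within [9 kHz, 42.8 kHz]: 11 kHz, 23.8 kHz, 28.4 kHz, 41.2 kHz.

11 kHz, 23.8 kHz, 28.4 kHz, 41.2 kHz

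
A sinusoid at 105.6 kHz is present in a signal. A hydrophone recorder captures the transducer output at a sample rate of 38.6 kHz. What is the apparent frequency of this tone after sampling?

105.6 kHz mod fs = 28.4 kHz.
28.4 kHz > fs/2 = 19.3 kHz, folds to fs − 28.4 kHz = 10.2 kHz.

10.2 kHz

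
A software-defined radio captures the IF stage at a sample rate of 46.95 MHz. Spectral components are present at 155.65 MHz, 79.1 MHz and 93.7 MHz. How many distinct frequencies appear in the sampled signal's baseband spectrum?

2

fs/2 = 23.475 MHz.
155.65 MHz mod fs = 14.8 MHz.
14.8 MHz ≤ fs/2 = 23.475 MHz, appears at 14.8 MHz.
79.1 MHz mod fs = 32.15 MHz.
32.15 MHz > fs/2 = 23.475 MHz, folds to fs − 32.15 MHz = 14.8 MHz.
93.7 MHz mod fs = 46.75 MHz.
46.75 MHz > fs/2 = 23.475 MHz, folds to fs − 46.75 MHz = 0.2 MHz.
Distinct values: {0.2 MHz, 14.8 MHz} → 2.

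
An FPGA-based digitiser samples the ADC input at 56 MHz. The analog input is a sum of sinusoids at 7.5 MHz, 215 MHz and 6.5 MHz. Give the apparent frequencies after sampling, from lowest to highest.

6.5 MHz, 7.5 MHz, 9 MHz

fs/2 = 28 MHz.
7.5 MHz ≤ fs/2 = 28 MHz, passes unchanged.
215 MHz mod fs = 47 MHz.
47 MHz > fs/2 = 28 MHz, folds to fs − 47 MHz = 9 MHz.
6.5 MHz ≤ fs/2 = 28 MHz, passes unchanged.
Distinct values: {6.5 MHz, 7.5 MHz, 9 MHz}.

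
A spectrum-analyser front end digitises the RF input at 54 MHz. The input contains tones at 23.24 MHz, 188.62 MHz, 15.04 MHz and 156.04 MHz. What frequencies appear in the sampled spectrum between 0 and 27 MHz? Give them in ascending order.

5.96 MHz, 15.04 MHz, 23.24 MHz, 26.62 MHz

fs/2 = 27 MHz.
23.24 MHz ≤ fs/2 = 27 MHz, passes unchanged.
188.62 MHz mod fs = 26.62 MHz.
26.62 MHz ≤ fs/2 = 27 MHz, appears at 26.62 MHz.
15.04 MHz ≤ fs/2 = 27 MHz, passes unchanged.
156.04 MHz mod fs = 48.04 MHz.
48.04 MHz > fs/2 = 27 MHz, folds to fs − 48.04 MHz = 5.96 MHz.
Distinct values: {5.96 MHz, 15.04 MHz, 23.24 MHz, 26.62 MHz}.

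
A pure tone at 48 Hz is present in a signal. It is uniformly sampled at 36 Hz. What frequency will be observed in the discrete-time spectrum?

48 Hz mod fs = 12 Hz.
12 Hz ≤ fs/2 = 18 Hz, appears at 12 Hz.

12 Hz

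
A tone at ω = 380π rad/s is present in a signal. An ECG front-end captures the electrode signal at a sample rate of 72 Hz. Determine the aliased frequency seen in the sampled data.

26 Hz

ω = 380π rad/s → f = ω/(2π) = 190 Hz.
190 Hz mod fs = 46 Hz.
46 Hz > fs/2 = 36 Hz, folds to fs − 46 Hz = 26 Hz.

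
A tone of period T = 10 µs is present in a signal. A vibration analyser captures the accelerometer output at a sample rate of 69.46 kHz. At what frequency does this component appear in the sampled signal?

T = 10 µs → f = 1/T = 100 kHz.
100 kHz mod fs = 30.54 kHz.
30.54 kHz ≤ fs/2 = 34.73 kHz, appears at 30.54 kHz.

30.54 kHz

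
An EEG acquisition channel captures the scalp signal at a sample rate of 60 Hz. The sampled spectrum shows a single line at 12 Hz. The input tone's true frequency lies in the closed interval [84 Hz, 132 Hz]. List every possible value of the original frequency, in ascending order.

Frequencies that alias to 12 Hz are k·fs ± 12 Hz for integer k ≥ 0.
k=0: 12 Hz.
k=1: 48 Hz, 72 Hz.
k=2: 108 Hz, 132 Hz.
k=3: 168 Hz, 192 Hz.
Within [84 Hz, 132 Hz]: 108 Hz, 132 Hz.

108 Hz, 132 Hz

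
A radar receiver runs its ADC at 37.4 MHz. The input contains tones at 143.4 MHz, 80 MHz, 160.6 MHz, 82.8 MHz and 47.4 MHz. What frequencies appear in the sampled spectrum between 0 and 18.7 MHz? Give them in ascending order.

fs/2 = 18.7 MHz.
143.4 MHz mod fs = 31.2 MHz.
31.2 MHz > fs/2 = 18.7 MHz, folds to fs − 31.2 MHz = 6.2 MHz.
80 MHz mod fs = 5.2 MHz.
5.2 MHz ≤ fs/2 = 18.7 MHz, appears at 5.2 MHz.
160.6 MHz mod fs = 11 MHz.
11 MHz ≤ fs/2 = 18.7 MHz, appears at 11 MHz.
82.8 MHz mod fs = 8 MHz.
8 MHz ≤ fs/2 = 18.7 MHz, appears at 8 MHz.
47.4 MHz mod fs = 10 MHz.
10 MHz ≤ fs/2 = 18.7 MHz, appears at 10 MHz.
Distinct values: {5.2 MHz, 6.2 MHz, 8 MHz, 10 MHz, 11 MHz}.

5.2 MHz, 6.2 MHz, 8 MHz, 10 MHz, 11 MHz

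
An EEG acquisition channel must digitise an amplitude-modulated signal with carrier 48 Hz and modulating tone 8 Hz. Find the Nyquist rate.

AM sidebands sit at fc ± fm = 40 Hz and 56 Hz.
Highest-frequency component: 56 Hz.
Nyquist rate = 2 × 56 Hz = 112 Hz.

112 Hz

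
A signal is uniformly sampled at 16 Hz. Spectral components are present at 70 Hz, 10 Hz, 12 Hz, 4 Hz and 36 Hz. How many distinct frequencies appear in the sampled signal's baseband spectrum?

2

fs/2 = 8 Hz.
70 Hz mod fs = 6 Hz.
6 Hz ≤ fs/2 = 8 Hz, appears at 6 Hz.
10 Hz > fs/2 = 8 Hz, folds to fs − 10 Hz = 6 Hz.
12 Hz > fs/2 = 8 Hz, folds to fs − 12 Hz = 4 Hz.
4 Hz ≤ fs/2 = 8 Hz, passes unchanged.
36 Hz mod fs = 4 Hz.
4 Hz ≤ fs/2 = 8 Hz, appears at 4 Hz.
Distinct values: {4 Hz, 6 Hz} → 2.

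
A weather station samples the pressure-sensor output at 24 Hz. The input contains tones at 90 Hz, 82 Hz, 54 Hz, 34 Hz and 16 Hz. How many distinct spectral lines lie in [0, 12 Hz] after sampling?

fs/2 = 12 Hz.
90 Hz mod fs = 18 Hz.
18 Hz > fs/2 = 12 Hz, folds to fs − 18 Hz = 6 Hz.
82 Hz mod fs = 10 Hz.
10 Hz ≤ fs/2 = 12 Hz, appears at 10 Hz.
54 Hz mod fs = 6 Hz.
6 Hz ≤ fs/2 = 12 Hz, appears at 6 Hz.
34 Hz mod fs = 10 Hz.
10 Hz ≤ fs/2 = 12 Hz, appears at 10 Hz.
16 Hz > fs/2 = 12 Hz, folds to fs − 16 Hz = 8 Hz.
Distinct values: {6 Hz, 8 Hz, 10 Hz} → 3.

3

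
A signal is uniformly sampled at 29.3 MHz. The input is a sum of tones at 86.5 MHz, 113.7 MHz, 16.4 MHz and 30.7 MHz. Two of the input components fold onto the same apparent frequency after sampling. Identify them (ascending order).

30.7 MHz, 86.5 MHz

fs/2 = 14.65 MHz.
86.5 MHz mod fs = 27.9 MHz.
27.9 MHz > fs/2 = 14.65 MHz, folds to fs − 27.9 MHz = 1.4 MHz.
113.7 MHz mod fs = 25.8 MHz.
25.8 MHz > fs/2 = 14.65 MHz, folds to fs − 25.8 MHz = 3.5 MHz.
16.4 MHz > fs/2 = 14.65 MHz, folds to fs − 16.4 MHz = 12.9 MHz.
30.7 MHz mod fs = 1.4 MHz.
1.4 MHz ≤ fs/2 = 14.65 MHz, appears at 1.4 MHz.
30.7 MHz and 86.5 MHz both map to 1.4 MHz.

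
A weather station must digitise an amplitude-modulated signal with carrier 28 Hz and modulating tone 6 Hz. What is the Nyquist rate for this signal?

68 Hz

AM sidebands sit at fc ± fm = 22 Hz and 34 Hz.
Highest-frequency component: 34 Hz.
Nyquist rate = 2 × 34 Hz = 68 Hz.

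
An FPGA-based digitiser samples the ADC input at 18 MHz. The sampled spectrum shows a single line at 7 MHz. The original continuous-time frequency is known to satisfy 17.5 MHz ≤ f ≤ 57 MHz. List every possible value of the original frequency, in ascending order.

Frequencies that alias to 7 MHz are k·fs ± 7 MHz for integer k ≥ 0.
k=0: 7 MHz.
k=1: 11 MHz, 25 MHz.
k=2: 29 MHz, 43 MHz.
k=3: 47 MHz, 61 MHz.
k=4: 65 MHz, 79 MHz.
Within [17.5 MHz, 57 MHz]: 25 MHz, 29 MHz, 43 MHz, 47 MHz.

25 MHz, 29 MHz, 43 MHz, 47 MHz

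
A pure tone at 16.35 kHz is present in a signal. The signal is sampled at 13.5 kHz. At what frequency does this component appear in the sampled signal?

2.85 kHz

16.35 kHz mod fs = 2.85 kHz.
2.85 kHz ≤ fs/2 = 6.75 kHz, appears at 2.85 kHz.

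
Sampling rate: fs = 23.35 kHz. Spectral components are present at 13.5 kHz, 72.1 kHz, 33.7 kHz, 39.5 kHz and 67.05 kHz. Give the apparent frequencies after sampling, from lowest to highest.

fs/2 = 11.675 kHz.
13.5 kHz > fs/2 = 11.675 kHz, folds to fs − 13.5 kHz = 9.85 kHz.
72.1 kHz mod fs = 2.05 kHz.
2.05 kHz ≤ fs/2 = 11.675 kHz, appears at 2.05 kHz.
33.7 kHz mod fs = 10.35 kHz.
10.35 kHz ≤ fs/2 = 11.675 kHz, appears at 10.35 kHz.
39.5 kHz mod fs = 16.15 kHz.
16.15 kHz > fs/2 = 11.675 kHz, folds to fs − 16.15 kHz = 7.2 kHz.
67.05 kHz mod fs = 20.35 kHz.
20.35 kHz > fs/2 = 11.675 kHz, folds to fs − 20.35 kHz = 3 kHz.
Distinct values: {2.05 kHz, 3 kHz, 7.2 kHz, 9.85 kHz, 10.35 kHz}.

2.05 kHz, 3 kHz, 7.2 kHz, 9.85 kHz, 10.35 kHz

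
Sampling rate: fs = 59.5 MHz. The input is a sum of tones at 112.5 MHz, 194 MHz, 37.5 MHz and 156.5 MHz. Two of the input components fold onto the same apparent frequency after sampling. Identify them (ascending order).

fs/2 = 29.75 MHz.
112.5 MHz mod fs = 53 MHz.
53 MHz > fs/2 = 29.75 MHz, folds to fs − 53 MHz = 6.5 MHz.
194 MHz mod fs = 15.5 MHz.
15.5 MHz ≤ fs/2 = 29.75 MHz, appears at 15.5 MHz.
37.5 MHz > fs/2 = 29.75 MHz, folds to fs − 37.5 MHz = 22 MHz.
156.5 MHz mod fs = 37.5 MHz.
37.5 MHz > fs/2 = 29.75 MHz, folds to fs − 37.5 MHz = 22 MHz.
37.5 MHz and 156.5 MHz both map to 22 MHz.

37.5 MHz, 156.5 MHz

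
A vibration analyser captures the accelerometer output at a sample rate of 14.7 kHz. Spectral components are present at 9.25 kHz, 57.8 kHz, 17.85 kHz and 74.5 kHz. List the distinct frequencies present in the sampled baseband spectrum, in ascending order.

1 kHz, 3.15 kHz, 5.45 kHz

fs/2 = 7.35 kHz.
9.25 kHz > fs/2 = 7.35 kHz, folds to fs − 9.25 kHz = 5.45 kHz.
57.8 kHz mod fs = 13.7 kHz.
13.7 kHz > fs/2 = 7.35 kHz, folds to fs − 13.7 kHz = 1 kHz.
17.85 kHz mod fs = 3.15 kHz.
3.15 kHz ≤ fs/2 = 7.35 kHz, appears at 3.15 kHz.
74.5 kHz mod fs = 1 kHz.
1 kHz ≤ fs/2 = 7.35 kHz, appears at 1 kHz.
Distinct values: {1 kHz, 3.15 kHz, 5.45 kHz}.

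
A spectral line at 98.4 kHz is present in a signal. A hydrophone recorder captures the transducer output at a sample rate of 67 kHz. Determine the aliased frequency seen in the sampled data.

98.4 kHz mod fs = 31.4 kHz.
31.4 kHz ≤ fs/2 = 33.5 kHz, appears at 31.4 kHz.

31.4 kHz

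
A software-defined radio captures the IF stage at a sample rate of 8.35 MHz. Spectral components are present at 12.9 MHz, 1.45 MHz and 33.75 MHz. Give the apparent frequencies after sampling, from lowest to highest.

0.35 MHz, 1.45 MHz, 3.8 MHz

fs/2 = 4.175 MHz.
12.9 MHz mod fs = 4.55 MHz.
4.55 MHz > fs/2 = 4.175 MHz, folds to fs − 4.55 MHz = 3.8 MHz.
1.45 MHz ≤ fs/2 = 4.175 MHz, passes unchanged.
33.75 MHz mod fs = 0.35 MHz.
0.35 MHz ≤ fs/2 = 4.175 MHz, appears at 0.35 MHz.
Distinct values: {0.35 MHz, 1.45 MHz, 3.8 MHz}.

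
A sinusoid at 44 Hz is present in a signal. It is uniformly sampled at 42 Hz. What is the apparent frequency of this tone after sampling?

44 Hz mod fs = 2 Hz.
2 Hz ≤ fs/2 = 21 Hz, appears at 2 Hz.

2 Hz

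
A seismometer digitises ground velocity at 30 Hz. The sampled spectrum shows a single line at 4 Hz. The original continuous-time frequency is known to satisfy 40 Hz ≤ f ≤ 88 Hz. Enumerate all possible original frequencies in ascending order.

Frequencies that alias to 4 Hz are k·fs ± 4 Hz for integer k ≥ 0.
k=0: 4 Hz.
k=1: 26 Hz, 34 Hz.
k=2: 56 Hz, 64 Hz.
k=3: 86 Hz, 94 Hz.
k=4: 116 Hz, 124 Hz.
Within [40 Hz, 88 Hz]: 56 Hz, 64 Hz, 86 Hz.

56 Hz, 64 Hz, 86 Hz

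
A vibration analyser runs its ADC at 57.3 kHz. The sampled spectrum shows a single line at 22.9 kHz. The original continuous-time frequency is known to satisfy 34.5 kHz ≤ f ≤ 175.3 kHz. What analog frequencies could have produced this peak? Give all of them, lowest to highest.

Frequencies that alias to 22.9 kHz are k·fs ± 22.9 kHz for integer k ≥ 0.
k=0: 22.9 kHz.
k=1: 34.4 kHz, 80.2 kHz.
k=2: 91.7 kHz, 137.5 kHz.
k=3: 149 kHz, 194.8 kHz.
k=4: 206.3 kHz, 252.1 kHz.
Within [34.5 kHz, 175.3 kHz]: 80.2 kHz, 91.7 kHz, 137.5 kHz, 149 kHz.

80.2 kHz, 91.7 kHz, 137.5 kHz, 149 kHz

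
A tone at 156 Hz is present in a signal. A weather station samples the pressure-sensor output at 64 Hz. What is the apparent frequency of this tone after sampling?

156 Hz mod fs = 28 Hz.
28 Hz ≤ fs/2 = 32 Hz, appears at 28 Hz.

28 Hz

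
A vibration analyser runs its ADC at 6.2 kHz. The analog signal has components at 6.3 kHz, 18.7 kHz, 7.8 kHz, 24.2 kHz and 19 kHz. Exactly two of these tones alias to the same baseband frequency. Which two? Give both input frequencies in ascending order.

6.3 kHz, 18.7 kHz

fs/2 = 3.1 kHz.
6.3 kHz mod fs = 0.1 kHz.
0.1 kHz ≤ fs/2 = 3.1 kHz, appears at 0.1 kHz.
18.7 kHz mod fs = 0.1 kHz.
0.1 kHz ≤ fs/2 = 3.1 kHz, appears at 0.1 kHz.
7.8 kHz mod fs = 1.6 kHz.
1.6 kHz ≤ fs/2 = 3.1 kHz, appears at 1.6 kHz.
24.2 kHz mod fs = 5.6 kHz.
5.6 kHz > fs/2 = 3.1 kHz, folds to fs − 5.6 kHz = 0.6 kHz.
19 kHz mod fs = 0.4 kHz.
0.4 kHz ≤ fs/2 = 3.1 kHz, appears at 0.4 kHz.
6.3 kHz and 18.7 kHz both map to 0.1 kHz.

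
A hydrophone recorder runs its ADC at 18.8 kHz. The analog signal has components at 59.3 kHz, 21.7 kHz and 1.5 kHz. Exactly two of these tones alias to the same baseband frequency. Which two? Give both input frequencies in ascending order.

fs/2 = 9.4 kHz.
59.3 kHz mod fs = 2.9 kHz.
2.9 kHz ≤ fs/2 = 9.4 kHz, appears at 2.9 kHz.
21.7 kHz mod fs = 2.9 kHz.
2.9 kHz ≤ fs/2 = 9.4 kHz, appears at 2.9 kHz.
1.5 kHz ≤ fs/2 = 9.4 kHz, passes unchanged.
21.7 kHz and 59.3 kHz both map to 2.9 kHz.

21.7 kHz, 59.3 kHz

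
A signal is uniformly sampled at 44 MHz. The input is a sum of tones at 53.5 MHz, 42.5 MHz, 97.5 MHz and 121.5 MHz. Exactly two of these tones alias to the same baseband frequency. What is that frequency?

9.5 MHz

fs/2 = 22 MHz.
53.5 MHz mod fs = 9.5 MHz.
9.5 MHz ≤ fs/2 = 22 MHz, appears at 9.5 MHz.
42.5 MHz > fs/2 = 22 MHz, folds to fs − 42.5 MHz = 1.5 MHz.
97.5 MHz mod fs = 9.5 MHz.
9.5 MHz ≤ fs/2 = 22 MHz, appears at 9.5 MHz.
121.5 MHz mod fs = 33.5 MHz.
33.5 MHz > fs/2 = 22 MHz, folds to fs − 33.5 MHz = 10.5 MHz.
53.5 MHz and 97.5 MHz both map to 9.5 MHz.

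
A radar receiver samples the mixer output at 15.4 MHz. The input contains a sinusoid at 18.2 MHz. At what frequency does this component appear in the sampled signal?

2.8 MHz

18.2 MHz mod fs = 2.8 MHz.
2.8 MHz ≤ fs/2 = 7.7 MHz, appears at 2.8 MHz.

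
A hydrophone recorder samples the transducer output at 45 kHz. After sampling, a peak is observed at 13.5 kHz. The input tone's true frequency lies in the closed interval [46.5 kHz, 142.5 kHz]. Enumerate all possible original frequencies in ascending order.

58.5 kHz, 76.5 kHz, 103.5 kHz, 121.5 kHz

Frequencies that alias to 13.5 kHz are k·fs ± 13.5 kHz for integer k ≥ 0.
k=0: 13.5 kHz.
k=1: 31.5 kHz, 58.5 kHz.
k=2: 76.5 kHz, 103.5 kHz.
k=3: 121.5 kHz, 148.5 kHz.
k=4: 166.5 kHz, 193.5 kHz.
Within [46.5 kHz, 142.5 kHz]: 58.5 kHz, 76.5 kHz, 103.5 kHz, 121.5 kHz.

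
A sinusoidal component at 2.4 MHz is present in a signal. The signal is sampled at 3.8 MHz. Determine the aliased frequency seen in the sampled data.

1.4 MHz

2.4 MHz > fs/2 = 1.9 MHz, folds to fs − 2.4 MHz = 1.4 MHz.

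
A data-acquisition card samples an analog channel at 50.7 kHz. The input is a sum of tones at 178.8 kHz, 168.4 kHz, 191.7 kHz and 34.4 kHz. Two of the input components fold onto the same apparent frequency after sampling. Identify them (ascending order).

fs/2 = 25.35 kHz.
178.8 kHz mod fs = 26.7 kHz.
26.7 kHz > fs/2 = 25.35 kHz, folds to fs − 26.7 kHz = 24 kHz.
168.4 kHz mod fs = 16.3 kHz.
16.3 kHz ≤ fs/2 = 25.35 kHz, appears at 16.3 kHz.
191.7 kHz mod fs = 39.6 kHz.
39.6 kHz > fs/2 = 25.35 kHz, folds to fs − 39.6 kHz = 11.1 kHz.
34.4 kHz > fs/2 = 25.35 kHz, folds to fs − 34.4 kHz = 16.3 kHz.
34.4 kHz and 168.4 kHz both map to 16.3 kHz.

34.4 kHz, 168.4 kHz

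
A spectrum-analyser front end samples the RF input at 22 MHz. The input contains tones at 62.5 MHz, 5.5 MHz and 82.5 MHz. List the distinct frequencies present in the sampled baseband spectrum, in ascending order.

3.5 MHz, 5.5 MHz

fs/2 = 11 MHz.
62.5 MHz mod fs = 18.5 MHz.
18.5 MHz > fs/2 = 11 MHz, folds to fs − 18.5 MHz = 3.5 MHz.
5.5 MHz ≤ fs/2 = 11 MHz, passes unchanged.
82.5 MHz mod fs = 16.5 MHz.
16.5 MHz > fs/2 = 11 MHz, folds to fs − 16.5 MHz = 5.5 MHz.
Distinct values: {3.5 MHz, 5.5 MHz}.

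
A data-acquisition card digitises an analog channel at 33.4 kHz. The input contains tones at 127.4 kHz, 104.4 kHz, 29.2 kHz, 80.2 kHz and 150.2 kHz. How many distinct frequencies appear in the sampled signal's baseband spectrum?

4

fs/2 = 16.7 kHz.
127.4 kHz mod fs = 27.2 kHz.
27.2 kHz > fs/2 = 16.7 kHz, folds to fs − 27.2 kHz = 6.2 kHz.
104.4 kHz mod fs = 4.2 kHz.
4.2 kHz ≤ fs/2 = 16.7 kHz, appears at 4.2 kHz.
29.2 kHz > fs/2 = 16.7 kHz, folds to fs − 29.2 kHz = 4.2 kHz.
80.2 kHz mod fs = 13.4 kHz.
13.4 kHz ≤ fs/2 = 16.7 kHz, appears at 13.4 kHz.
150.2 kHz mod fs = 16.6 kHz.
16.6 kHz ≤ fs/2 = 16.7 kHz, appears at 16.6 kHz.
Distinct values: {4.2 kHz, 6.2 kHz, 13.4 kHz, 16.6 kHz} → 4.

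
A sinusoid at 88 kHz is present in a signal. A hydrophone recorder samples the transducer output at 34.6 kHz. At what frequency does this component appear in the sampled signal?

15.8 kHz

88 kHz mod fs = 18.8 kHz.
18.8 kHz > fs/2 = 17.3 kHz, folds to fs − 18.8 kHz = 15.8 kHz.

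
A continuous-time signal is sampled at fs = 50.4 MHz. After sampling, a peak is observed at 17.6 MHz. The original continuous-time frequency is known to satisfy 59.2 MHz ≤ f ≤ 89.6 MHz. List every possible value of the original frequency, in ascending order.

Frequencies that alias to 17.6 MHz are k·fs ± 17.6 MHz for integer k ≥ 0.
k=0: 17.6 MHz.
k=1: 32.8 MHz, 68 MHz.
k=2: 83.2 MHz, 118.4 MHz.
k=3: 133.6 MHz, 168.8 MHz.
Within [59.2 MHz, 89.6 MHz]: 68 MHz, 83.2 MHz.

68 MHz, 83.2 MHz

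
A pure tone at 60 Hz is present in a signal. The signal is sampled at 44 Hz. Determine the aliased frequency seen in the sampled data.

60 Hz mod fs = 16 Hz.
16 Hz ≤ fs/2 = 22 Hz, appears at 16 Hz.

16 Hz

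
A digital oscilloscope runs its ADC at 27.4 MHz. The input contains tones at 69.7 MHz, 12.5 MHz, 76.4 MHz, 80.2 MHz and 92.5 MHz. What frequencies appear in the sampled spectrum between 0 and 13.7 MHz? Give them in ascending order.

fs/2 = 13.7 MHz.
69.7 MHz mod fs = 14.9 MHz.
14.9 MHz > fs/2 = 13.7 MHz, folds to fs − 14.9 MHz = 12.5 MHz.
12.5 MHz ≤ fs/2 = 13.7 MHz, passes unchanged.
76.4 MHz mod fs = 21.6 MHz.
21.6 MHz > fs/2 = 13.7 MHz, folds to fs − 21.6 MHz = 5.8 MHz.
80.2 MHz mod fs = 25.4 MHz.
25.4 MHz > fs/2 = 13.7 MHz, folds to fs − 25.4 MHz = 2 MHz.
92.5 MHz mod fs = 10.3 MHz.
10.3 MHz ≤ fs/2 = 13.7 MHz, appears at 10.3 MHz.
Distinct values: {2 MHz, 5.8 MHz, 10.3 MHz, 12.5 MHz}.

2 MHz, 5.8 MHz, 10.3 MHz, 12.5 MHz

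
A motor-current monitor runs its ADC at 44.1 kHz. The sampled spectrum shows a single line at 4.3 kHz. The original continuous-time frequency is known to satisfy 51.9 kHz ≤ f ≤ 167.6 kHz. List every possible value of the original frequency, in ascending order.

83.9 kHz, 92.5 kHz, 128 kHz, 136.6 kHz

Frequencies that alias to 4.3 kHz are k·fs ± 4.3 kHz for integer k ≥ 0.
k=0: 4.3 kHz.
k=1: 39.8 kHz, 48.4 kHz.
k=2: 83.9 kHz, 92.5 kHz.
k=3: 128 kHz, 136.6 kHz.
k=4: 172.1 kHz, 180.7 kHz.
Within [51.9 kHz, 167.6 kHz]: 83.9 kHz, 92.5 kHz, 128 kHz, 136.6 kHz.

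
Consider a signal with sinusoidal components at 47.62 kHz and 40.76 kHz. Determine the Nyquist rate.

95.24 kHz

Highest-frequency component: 47.62 kHz.
Nyquist rate = 2 × 47.62 kHz = 95.24 kHz.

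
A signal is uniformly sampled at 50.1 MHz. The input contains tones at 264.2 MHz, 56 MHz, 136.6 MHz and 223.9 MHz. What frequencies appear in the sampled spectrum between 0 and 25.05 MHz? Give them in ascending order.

fs/2 = 25.05 MHz.
264.2 MHz mod fs = 13.7 MHz.
13.7 MHz ≤ fs/2 = 25.05 MHz, appears at 13.7 MHz.
56 MHz mod fs = 5.9 MHz.
5.9 MHz ≤ fs/2 = 25.05 MHz, appears at 5.9 MHz.
136.6 MHz mod fs = 36.4 MHz.
36.4 MHz > fs/2 = 25.05 MHz, folds to fs − 36.4 MHz = 13.7 MHz.
223.9 MHz mod fs = 23.5 MHz.
23.5 MHz ≤ fs/2 = 25.05 MHz, appears at 23.5 MHz.
Distinct values: {5.9 MHz, 13.7 MHz, 23.5 MHz}.

5.9 MHz, 13.7 MHz, 23.5 MHz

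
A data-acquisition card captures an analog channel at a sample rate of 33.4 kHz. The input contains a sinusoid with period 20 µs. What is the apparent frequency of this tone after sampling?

T = 20 µs → f = 1/T = 50 kHz.
50 kHz mod fs = 16.6 kHz.
16.6 kHz ≤ fs/2 = 16.7 kHz, appears at 16.6 kHz.

16.6 kHz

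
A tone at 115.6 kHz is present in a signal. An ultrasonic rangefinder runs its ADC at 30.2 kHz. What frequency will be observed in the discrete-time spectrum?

5.2 kHz

115.6 kHz mod fs = 25 kHz.
25 kHz > fs/2 = 15.1 kHz, folds to fs − 25 kHz = 5.2 kHz.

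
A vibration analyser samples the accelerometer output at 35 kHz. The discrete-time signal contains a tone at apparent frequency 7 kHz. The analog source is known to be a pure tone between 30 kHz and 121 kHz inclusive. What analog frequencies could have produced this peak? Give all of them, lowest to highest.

42 kHz, 63 kHz, 77 kHz, 98 kHz, 112 kHz

Frequencies that alias to 7 kHz are k·fs ± 7 kHz for integer k ≥ 0.
k=0: 7 kHz.
k=1: 28 kHz, 42 kHz.
k=2: 63 kHz, 77 kHz.
k=3: 98 kHz, 112 kHz.
k=4: 133 kHz, 147 kHz.
Within [30 kHz, 121 kHz]: 42 kHz, 63 kHz, 77 kHz, 98 kHz, 112 kHz.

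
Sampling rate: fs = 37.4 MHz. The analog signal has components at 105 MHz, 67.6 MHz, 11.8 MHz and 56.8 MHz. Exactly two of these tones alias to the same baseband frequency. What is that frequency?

7.2 MHz

fs/2 = 18.7 MHz.
105 MHz mod fs = 30.2 MHz.
30.2 MHz > fs/2 = 18.7 MHz, folds to fs − 30.2 MHz = 7.2 MHz.
67.6 MHz mod fs = 30.2 MHz.
30.2 MHz > fs/2 = 18.7 MHz, folds to fs − 30.2 MHz = 7.2 MHz.
11.8 MHz ≤ fs/2 = 18.7 MHz, passes unchanged.
56.8 MHz mod fs = 19.4 MHz.
19.4 MHz > fs/2 = 18.7 MHz, folds to fs − 19.4 MHz = 18 MHz.
67.6 MHz and 105 MHz both map to 7.2 MHz.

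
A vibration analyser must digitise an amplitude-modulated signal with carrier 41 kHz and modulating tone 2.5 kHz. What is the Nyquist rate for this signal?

87 kHz

AM sidebands sit at fc ± fm = 38.5 kHz and 43.5 kHz.
Highest-frequency component: 43.5 kHz.
Nyquist rate = 2 × 43.5 kHz = 87 kHz.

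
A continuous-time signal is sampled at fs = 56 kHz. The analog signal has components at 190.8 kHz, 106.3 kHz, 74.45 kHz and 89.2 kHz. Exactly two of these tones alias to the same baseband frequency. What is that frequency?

22.8 kHz

fs/2 = 28 kHz.
190.8 kHz mod fs = 22.8 kHz.
22.8 kHz ≤ fs/2 = 28 kHz, appears at 22.8 kHz.
106.3 kHz mod fs = 50.3 kHz.
50.3 kHz > fs/2 = 28 kHz, folds to fs − 50.3 kHz = 5.7 kHz.
74.45 kHz mod fs = 18.45 kHz.
18.45 kHz ≤ fs/2 = 28 kHz, appears at 18.45 kHz.
89.2 kHz mod fs = 33.2 kHz.
33.2 kHz > fs/2 = 28 kHz, folds to fs − 33.2 kHz = 22.8 kHz.
89.2 kHz and 190.8 kHz both map to 22.8 kHz.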